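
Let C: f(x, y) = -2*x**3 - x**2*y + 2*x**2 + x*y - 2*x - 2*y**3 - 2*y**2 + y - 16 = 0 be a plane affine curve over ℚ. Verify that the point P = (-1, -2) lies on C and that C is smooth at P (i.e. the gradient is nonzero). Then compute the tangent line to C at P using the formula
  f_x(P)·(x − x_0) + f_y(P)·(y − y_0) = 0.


Tangent line at P: -18*x - 17*y - 52 = 0.

Step 1: f(-1, -2) = 0, so P lies on C.
Step 2: partial derivatives
  f_x(x, y) = -6*x**2 - 2*x*y + 4*x + y - 2, f_y(x, y) = -x**2 + x - 6*y**2 - 4*y + 1.
  f_x(P) = -18, f_y(P) = -17 (gradient nonzero, so P is smooth).
Step 3: tangent line at P: -18·(x − -1) + -17·(y − -2) = 0.
Expanding: -18*x - 17*y - 52 = 0.


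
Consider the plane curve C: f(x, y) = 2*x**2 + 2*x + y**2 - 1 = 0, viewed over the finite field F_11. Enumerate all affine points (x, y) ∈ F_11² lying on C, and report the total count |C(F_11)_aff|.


Affine F_11-points: {(0, 1), (0, 10), (2, 0), (4, 4), (4, 7), (6, 4), (6, 7), (8, 0), (10, 1), (10, 10)}; count = 10.

For each of the 121 pairs (x, y) ∈ F_11², evaluate f(x, y) mod 11. Record the zeros.
  x = 0: [0↦10, 1↦0, 2↦3, 3↦8, 4↦4, 5↦2, 6↦2, 7↦4, 8↦8, 9↦3, 10↦0]  zeros at y ∈ {1, 10}
  x = 1: [0↦3, 1↦4, 2↦7, 3↦1, 4↦8, 5↦6, 6↦6, 7↦8, 8↦1, 9↦7, 10↦4]  zeros at y ∈ ∅
  x = 2: [0↦0, 1↦1, 2↦4, 3↦9, 4↦5, 5↦3, 6↦3, 7↦5, 8↦9, 9↦4, 10↦1]  zeros at y ∈ {0}
  x = 3: [0↦1, 1↦2, 2↦5, 3↦10, 4↦6, 5↦4, 6↦4, 7↦6, 8↦10, 9↦5, 10↦2]  zeros at y ∈ ∅
  x = 4: [0↦6, 1↦7, 2↦10, 3↦4, 4↦0, 5↦9, 6↦9, 7↦0, 8↦4, 9↦10, 10↦7]  zeros at y ∈ {4, 7}
  x = 5: [0↦4, 1↦5, 2↦8, 3↦2, 4↦9, 5↦7, 6↦7, 7↦9, 8↦2, 9↦8, 10↦5]  zeros at y ∈ ∅
  x = 6: [0↦6, 1↦7, 2↦10, 3↦4, 4↦0, 5↦9, 6↦9, 7↦0, 8↦4, 9↦10, 10↦7]  zeros at y ∈ {4, 7}
  x = 7: [0↦1, 1↦2, 2↦5, 3↦10, 4↦6, 5↦4, 6↦4, 7↦6, 8↦10, 9↦5, 10↦2]  zeros at y ∈ ∅
  x = 8: [0↦0, 1↦1, 2↦4, 3↦9, 4↦5, 5↦3, 6↦3, 7↦5, 8↦9, 9↦4, 10↦1]  zeros at y ∈ {0}
  x = 9: [0↦3, 1↦4, 2↦7, 3↦1, 4↦8, 5↦6, 6↦6, 7↦8, 8↦1, 9↦7, 10↦4]  zeros at y ∈ ∅
  x = 10: [0↦10, 1↦0, 2↦3, 3↦8, 4↦4, 5↦2, 6↦2, 7↦4, 8↦8, 9↦3, 10↦0]  zeros at y ∈ {1, 10}
Collecting zeros: affine points = {(0, 1), (0, 10), (2, 0), (4, 4), (4, 7), (6, 4), (6, 7), (8, 0), (10, 1), (10, 10)}.
Total count |C(F_11)_aff| = 10.


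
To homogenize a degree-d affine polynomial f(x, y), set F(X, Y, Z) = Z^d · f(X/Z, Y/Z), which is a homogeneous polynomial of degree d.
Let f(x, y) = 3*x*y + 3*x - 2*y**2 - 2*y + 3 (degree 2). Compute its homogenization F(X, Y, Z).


F(X, Y, Z) = 3*X*Y + 3*X*Z - 2*Y**2 - 2*Y*Z + 3*Z**2

deg(f) = 2.
Substitute x = X/Z, y = Y/Z into f, then multiply by Z^2.
  monomial 3·x^1·y^1 ↦ 3·X^1·Y^1·Z^0.
  monomial 3·x^1·y^0 ↦ 3·X^1·Y^0·Z^1.
  monomial -2·x^0·y^2 ↦ -2·X^0·Y^2·Z^0.
  monomial -2·x^0·y^1 ↦ -2·X^0·Y^1·Z^1.
  monomial 3·x^0·y^0 ↦ 3·X^0·Y^0·Z^2.
Collecting: F(X, Y, Z) = 3*X*Y + 3*X*Z - 2*Y**2 - 2*Y*Z + 3*Z**2.


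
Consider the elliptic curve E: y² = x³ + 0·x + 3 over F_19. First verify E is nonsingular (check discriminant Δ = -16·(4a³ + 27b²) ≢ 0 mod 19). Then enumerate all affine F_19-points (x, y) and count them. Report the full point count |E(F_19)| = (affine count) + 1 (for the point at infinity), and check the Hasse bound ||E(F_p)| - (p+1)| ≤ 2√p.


Affine points = {(1, 2), (1, 17), (2, 7), (2, 12), (3, 7), (3, 12), (7, 2), (7, 17), (11, 2), (11, 17), (14, 7), (14, 12)}; affine count = 12; |E(F_19)| = 13.

Discriminant check: Δ ∝ 4a³ + 27b² = 4·0³ + 27·3² = 4·0 + 27·9 ≡ 15 (mod 19). Nonzero ⇒ E is nonsingular.
For each x ∈ F_19, compute rhs = x³ + 0·x + 3 mod 19, then count y ∈ F_19 with y² ≡ rhs.
  x = 0: rhs = 3, matching y values: none (0 points).
  x = 1: rhs = 4, matching y values: 2, 17 (2 points).
  x = 2: rhs = 11, matching y values: 7, 12 (2 points).
  x = 3: rhs = 11, matching y values: 7, 12 (2 points).
  x = 4: rhs = 10, matching y values: none (0 points).
  x = 5: rhs = 14, matching y values: none (0 points).
  x = 6: rhs = 10, matching y values: none (0 points).
  x = 7: rhs = 4, matching y values: 2, 17 (2 points).
  x = 8: rhs = 2, matching y values: none (0 points).
  x = 9: rhs = 10, matching y values: none (0 points).
  x = 10: rhs = 15, matching y values: none (0 points).
  x = 11: rhs = 4, matching y values: 2, 17 (2 points).
  x = 12: rhs = 2, matching y values: none (0 points).
  x = 13: rhs = 15, matching y values: none (0 points).
  x = 14: rhs = 11, matching y values: 7, 12 (2 points).
  x = 15: rhs = 15, matching y values: none (0 points).
  x = 16: rhs = 14, matching y values: none (0 points).
  x = 17: rhs = 14, matching y values: none (0 points).
  x = 18: rhs = 2, matching y values: none (0 points).
Total affine count: 12.
Full point count |E(F_19)| = 12 + 1 = 13.
Hasse bound: |13 − (19+1)| = |-7| = 7 ≤ 2√19 ≈ 8.7178 ✓.


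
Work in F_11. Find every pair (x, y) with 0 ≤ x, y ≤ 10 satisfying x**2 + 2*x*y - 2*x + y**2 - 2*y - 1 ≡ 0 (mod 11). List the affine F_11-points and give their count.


Affine F_11-points: ∅; count = 0.

For each of the 121 pairs (x, y) ∈ F_11², evaluate f(x, y) mod 11. Record the zeros.
  x = 0: [0↦10, 1↦9, 2↦10, 3↦2, 4↦7, 5↦3, 6↦1, 7↦1, 8↦3, 9↦7, 10↦2]  zeros at y ∈ ∅
  x = 1: [0↦9, 1↦10, 2↦2, 3↦7, 4↦3, 5↦1, 6↦1, 7↦3, 8↦7, 9↦2, 10↦10]  zeros at y ∈ ∅
  x = 2: [0↦10, 1↦2, 2↦7, 3↦3, 4↦1, 5↦1, 6↦3, 7↦7, 8↦2, 9↦10, 10↦9]  zeros at y ∈ ∅
  x = 3: [0↦2, 1↦7, 2↦3, 3↦1, 4↦1, 5↦3, 6↦7, 7↦2, 8↦10, 9↦9, 10↦10]  zeros at y ∈ ∅
  x = 4: [0↦7, 1↦3, 2↦1, 3↦1, 4↦3, 5↦7, 6↦2, 7↦10, 8↦9, 9↦10, 10↦2]  zeros at y ∈ ∅
  x = 5: [0↦3, 1↦1, 2↦1, 3↦3, 4↦7, 5↦2, 6↦10, 7↦9, 8↦10, 9↦2, 10↦7]  zeros at y ∈ ∅
  x = 6: [0↦1, 1↦1, 2↦3, 3↦7, 4↦2, 5↦10, 6↦9, 7↦10, 8↦2, 9↦7, 10↦3]  zeros at y ∈ ∅
  x = 7: [0↦1, 1↦3, 2↦7, 3↦2, 4↦10, 5↦9, 6↦10, 7↦2, 8↦7, 9↦3, 10↦1]  zeros at y ∈ ∅
  x = 8: [0↦3, 1↦7, 2↦2, 3↦10, 4↦9, 5↦10, 6↦2, 7↦7, 8↦3, 9↦1, 10↦1]  zeros at y ∈ ∅
  x = 9: [0↦7, 1↦2, 2↦10, 3↦9, 4↦10, 5↦2, 6↦7, 7↦3, 8↦1, 9↦1, 10↦3]  zeros at y ∈ ∅
  x = 10: [0↦2, 1↦10, 2↦9, 3↦10, 4↦2, 5↦7, 6↦3, 7↦1, 8↦1, 9↦3, 10↦7]  zeros at y ∈ ∅
Collecting zeros: affine points = ∅.
Total count |C(F_11)_aff| = 0.


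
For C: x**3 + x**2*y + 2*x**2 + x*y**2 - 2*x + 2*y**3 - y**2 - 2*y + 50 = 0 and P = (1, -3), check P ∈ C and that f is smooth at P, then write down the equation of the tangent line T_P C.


Tangent line at P: 8*x + 53*y + 151 = 0.

Step 1: f(1, -3) = 0, so P lies on C.
Step 2: partial derivatives
  f_x(x, y) = 3*x**2 + 2*x*y + 4*x + y**2 - 2, f_y(x, y) = x**2 + 2*x*y + 6*y**2 - 2*y - 2.
  f_x(P) = 8, f_y(P) = 53 (gradient nonzero, so P is smooth).
Step 3: tangent line at P: 8·(x − 1) + 53·(y − -3) = 0.
Expanding: 8*x + 53*y + 151 = 0.


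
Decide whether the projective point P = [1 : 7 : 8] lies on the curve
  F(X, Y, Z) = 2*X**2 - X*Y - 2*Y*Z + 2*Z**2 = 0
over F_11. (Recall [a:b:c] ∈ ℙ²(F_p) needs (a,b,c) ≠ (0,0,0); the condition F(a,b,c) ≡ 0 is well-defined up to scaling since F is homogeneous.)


F(1,7,8) ≡ 0 (mod 11); P is on the curve.

Evaluate F(1, 7, 8) term-by-term (mod 11).
  2*X**2 ↦ 2·1·1·1 = 2
  -X*Y ↦ -1·1·7·1 = -7
  -2*Y*Z ↦ -2·1·7·8 = -112
  2*Z**2 ↦ 2·1·1·64 = 128
Sum: F(1, 7, 8) = (2) + (-7) + (-112) + (128) = 11.
Reducing mod 11: 11 ≡ 0 (mod 11).
Since F(a, b, c) ≡ 0 (mod 11), P lies on the curve.


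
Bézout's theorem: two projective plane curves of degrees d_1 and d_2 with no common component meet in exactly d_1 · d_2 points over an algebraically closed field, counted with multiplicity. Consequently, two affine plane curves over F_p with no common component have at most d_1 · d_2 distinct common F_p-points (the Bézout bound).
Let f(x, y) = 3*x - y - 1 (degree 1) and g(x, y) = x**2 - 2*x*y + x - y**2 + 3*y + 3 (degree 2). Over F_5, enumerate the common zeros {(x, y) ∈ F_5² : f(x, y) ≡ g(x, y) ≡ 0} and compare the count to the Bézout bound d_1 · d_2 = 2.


Common zeros: ∅; count = 0; Bézout bound = 2.

deg(f) = 1, deg(g) = 2, so Bézout bound = 2.
Scan x ∈ F_5. For each x, list the y ∈ F_5 with f(x, y) ≡ 0 and those with g(x, y) ≡ 0 (mod 5); the common zeros in that column are the intersection.
  x = 0: f ≡ 0 at y ∈ {4}; g ≡ 0 at y ∈ {1, 2}; common: ∅.
  x = 1: f ≡ 0 at y ∈ {2}; g ≡ 0 at y ∈ {0, 1}; common: ∅.
  x = 2: f ≡ 0 at y ∈ {0}; g ≡ 0 at y ∈ ∅; common: ∅.
  x = 3: f ≡ 0 at y ∈ {3}; g ≡ 0 at y ∈ {0, 2}; common: ∅.
  x = 4: f ≡ 0 at y ∈ {1}; g ≡ 0 at y ∈ ∅; common: ∅.
Collecting: common zeros = ∅, so the count is 0.
Comparison with the Bézout bound: 0 ≤ 2 = deg(f)·deg(g), as expected for curves with no common component (the affine F_5-count falls short of the bound because intersections may lie at infinity, over extension fields, or carry multiplicity).


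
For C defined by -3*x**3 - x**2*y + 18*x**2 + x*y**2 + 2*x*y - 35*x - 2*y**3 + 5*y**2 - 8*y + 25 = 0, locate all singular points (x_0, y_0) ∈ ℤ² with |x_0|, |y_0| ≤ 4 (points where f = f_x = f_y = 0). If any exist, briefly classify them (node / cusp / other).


Singular points: {(2, 1)}; classification: node.

Compute partial derivatives:
  f_x = -9*x**2 - 2*x*y + 36*x + y**2 + 2*y - 35.
  f_y = -x**2 + 2*x*y + 2*x - 6*y**2 + 10*y - 8.
Scan x_0 ∈ {−4, ..., 4}. For each x_0, f_y(x_0, y) is a polynomial in y; find its integer roots y ∈ {−4, ..., 4}, then test f_x and f at those candidates.
  x = -4: f_y(-4, y) = -6*y**2 + 2*y - 32; no integer root y with |y| ≤ 4.
  x = -3: f_y(-3, y) = -6*y**2 + 4*y - 23; no integer root y with |y| ≤ 4.
  x = -2: f_y(-2, y) = -6*y**2 + 6*y - 16; no integer root y with |y| ≤ 4.
  x = -1: f_y(-1, y) = -6*y**2 + 8*y - 11; no integer root y with |y| ≤ 4.
  x = 0: f_y(0, y) = -6*y**2 + 10*y - 8; no integer root y with |y| ≤ 4.
  x = 1: f_y(1, y) = -6*y**2 + 12*y - 7; no integer root y with |y| ≤ 4.
  x = 2: f_y(2, y) = -6*y**2 + 14*y - 8; vanishes at y ∈ {1}. (2, 1): f_x = 0, f = 0 — SINGULAR.
  x = 3: f_y(3, y) = -6*y**2 + 16*y - 11; no integer root y with |y| ≤ 4.
  x = 4: f_y(4, y) = -6*y**2 + 18*y - 16; no integer root y with |y| ≤ 4.
Only singular point on the grid: (2, 1).
Classify: substitute x = 2 + u, y = 1 + v and expand: f = -3*u**3 - u**2*v - u**2 + u*v**2 - 2*v**3 + v**2.
No constant or linear terms (consistent with a singular point). Quadratic part: -u**2 + v**2. Cubic part: -3*u**3 - u**2*v + u*v**2 - 2*v**3.
The quadratic part v**2 - u**2 = (v − u)(v + u) splits into two distinct linear factors, so there are two distinct tangent lines y − 1 = ±(x − 2) — this is a node (ordinary double point).
Classification: node.


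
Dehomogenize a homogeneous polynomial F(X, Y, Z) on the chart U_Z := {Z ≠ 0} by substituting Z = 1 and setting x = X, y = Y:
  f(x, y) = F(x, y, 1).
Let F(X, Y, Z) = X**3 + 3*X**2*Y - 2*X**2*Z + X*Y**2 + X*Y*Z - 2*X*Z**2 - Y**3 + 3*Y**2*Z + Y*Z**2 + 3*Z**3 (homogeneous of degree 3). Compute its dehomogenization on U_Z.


f(x, y) = x**3 + 3*x**2*y - 2*x**2 + x*y**2 + x*y - 2*x - y**3 + 3*y**2 + y + 3

On U_Z we set Z = 1. Each monomial c·X^i·Y^j·Z^k in F becomes c·x^i·y^j·1^k = c·x^i·y^j.
Substituting Z = 1: F(X, Y, 1) = x**3 + 3*x**2*y - 2*x**2 + x*y**2 + x*y - 2*x - y**3 + 3*y**2 + y + 3.
Note: deg(f) ≤ deg(F) = 3; strict inequality happens when F is divisible by Z (lost terms).


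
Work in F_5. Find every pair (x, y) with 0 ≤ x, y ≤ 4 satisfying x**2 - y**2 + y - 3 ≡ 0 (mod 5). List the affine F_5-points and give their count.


Affine F_5-points: {(0, 2), (0, 4), (2, 3), (3, 3)}; count = 4.

For each of the 25 pairs (x, y) ∈ F_5², evaluate f(x, y) mod 5. Record the zeros.
  x = 0: [0↦2, 1↦2, 2↦0, 3↦1, 4↦0]  zeros at y ∈ {2, 4}
  x = 1: [0↦3, 1↦3, 2↦1, 3↦2, 4↦1]  zeros at y ∈ ∅
  x = 2: [0↦1, 1↦1, 2↦4, 3↦0, 4↦4]  zeros at y ∈ {3}
  x = 3: [0↦1, 1↦1, 2↦4, 3↦0, 4↦4]  zeros at y ∈ {3}
  x = 4: [0↦3, 1↦3, 2↦1, 3↦2, 4↦1]  zeros at y ∈ ∅
Collecting zeros: affine points = {(0, 2), (0, 4), (2, 3), (3, 3)}.
Total count |C(F_5)_aff| = 4.


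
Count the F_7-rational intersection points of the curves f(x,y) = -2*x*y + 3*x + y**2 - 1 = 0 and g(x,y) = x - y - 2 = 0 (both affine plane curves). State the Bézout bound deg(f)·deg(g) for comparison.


Common zeros: {(5, 3)}; count = 1; Bézout bound = 2.

deg(f) = 2, deg(g) = 1, so Bézout bound = 2.
Scan x ∈ F_7. For each x, list the y ∈ F_7 with f(x, y) ≡ 0 and those with g(x, y) ≡ 0 (mod 7); the common zeros in that column are the intersection.
  x = 0: f ≡ 0 at y ∈ {1, 6}; g ≡ 0 at y ∈ {5}; common: ∅.
  x = 1: f ≡ 0 at y ∈ ∅; g ≡ 0 at y ∈ {6}; common: ∅.
  x = 2: f ≡ 0 at y ∈ ∅; g ≡ 0 at y ∈ {0}; common: ∅.
  x = 3: f ≡ 0 at y ∈ {2, 4}; g ≡ 0 at y ∈ {1}; common: ∅.
  x = 4: f ≡ 0 at y ∈ ∅; g ≡ 0 at y ∈ {2}; common: ∅.
  x = 5: f ≡ 0 at y ∈ {0, 3}; g ≡ 0 at y ∈ {3}; common: {3}.
  x = 6: f ≡ 0 at y ∈ ∅; g ≡ 0 at y ∈ {4}; common: ∅.
Collecting: common zeros = {(5, 3)}, so the count is 1.
Comparison with the Bézout bound: 1 ≤ 2 = deg(f)·deg(g), as expected for curves with no common component (the affine F_7-count falls short of the bound because intersections may lie at infinity, over extension fields, or carry multiplicity).


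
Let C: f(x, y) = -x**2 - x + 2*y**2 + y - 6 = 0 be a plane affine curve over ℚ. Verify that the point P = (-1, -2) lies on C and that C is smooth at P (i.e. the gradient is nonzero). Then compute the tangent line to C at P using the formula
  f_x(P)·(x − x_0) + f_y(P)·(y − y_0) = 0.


Tangent line at P: x - 7*y - 13 = 0.

Step 1: f(-1, -2) = 0, so P lies on C.
Step 2: partial derivatives
  f_x(x, y) = -2*x - 1, f_y(x, y) = 4*y + 1.
  f_x(P) = 1, f_y(P) = -7 (gradient nonzero, so P is smooth).
Step 3: tangent line at P: 1·(x − -1) + -7·(y − -2) = 0.
Expanding: x - 7*y - 13 = 0.


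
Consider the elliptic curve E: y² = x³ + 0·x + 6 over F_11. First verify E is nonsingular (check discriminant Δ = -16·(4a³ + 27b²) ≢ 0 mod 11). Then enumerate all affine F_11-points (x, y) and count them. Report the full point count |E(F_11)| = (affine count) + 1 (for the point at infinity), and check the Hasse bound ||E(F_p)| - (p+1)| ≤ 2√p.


Affine points = {(2, 5), (2, 6), (3, 0), (4, 2), (4, 9), (8, 1), (8, 10), (9, 3), (9, 8), (10, 4), (10, 7)}; affine count = 11; |E(F_11)| = 12.

Discriminant check: Δ ∝ 4a³ + 27b² = 4·0³ + 27·6² = 4·0 + 27·36 ≡ 4 (mod 11). Nonzero ⇒ E is nonsingular.
For each x ∈ F_11, compute rhs = x³ + 0·x + 6 mod 11, then count y ∈ F_11 with y² ≡ rhs.
  x = 0: rhs = 6, matching y values: none (0 points).
  x = 1: rhs = 7, matching y values: none (0 points).
  x = 2: rhs = 3, matching y values: 5, 6 (2 points).
  x = 3: rhs = 0, matching y values: 0 (1 points).
  x = 4: rhs = 4, matching y values: 2, 9 (2 points).
  x = 5: rhs = 10, matching y values: none (0 points).
  x = 6: rhs = 2, matching y values: none (0 points).
  x = 7: rhs = 8, matching y values: none (0 points).
  x = 8: rhs = 1, matching y values: 1, 10 (2 points).
  x = 9: rhs = 9, matching y values: 3, 8 (2 points).
  x = 10: rhs = 5, matching y values: 4, 7 (2 points).
Total affine count: 11.
Full point count |E(F_11)| = 11 + 1 = 12.
Hasse bound: |12 − (11+1)| = |0| = 0 ≤ 2√11 ≈ 6.6332 ✓.


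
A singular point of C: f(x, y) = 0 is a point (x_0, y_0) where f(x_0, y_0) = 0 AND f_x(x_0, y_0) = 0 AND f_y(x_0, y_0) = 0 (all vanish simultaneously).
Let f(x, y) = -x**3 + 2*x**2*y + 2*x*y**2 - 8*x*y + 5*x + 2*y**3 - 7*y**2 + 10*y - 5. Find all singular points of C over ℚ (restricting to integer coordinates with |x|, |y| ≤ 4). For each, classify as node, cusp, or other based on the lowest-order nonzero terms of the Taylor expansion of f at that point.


Singular points: {(1, 1)}; classification: node.

Compute partial derivatives:
  f_x = -3*x**2 + 4*x*y + 2*y**2 - 8*y + 5.
  f_y = 2*x**2 + 4*x*y - 8*x + 6*y**2 - 14*y + 10.
Scan x_0 ∈ {−4, ..., 4}. For each x_0, f_y(x_0, y) is a polynomial in y; find its integer roots y ∈ {−4, ..., 4}, then test f_x and f at those candidates.
  x = -4: f_y(-4, y) = 6*y**2 - 30*y + 74; no integer root y with |y| ≤ 4.
  x = -3: f_y(-3, y) = 6*y**2 - 26*y + 52; no integer root y with |y| ≤ 4.
  x = -2: f_y(-2, y) = 6*y**2 - 22*y + 34; no integer root y with |y| ≤ 4.
  x = -1: f_y(-1, y) = 6*y**2 - 18*y + 20; no integer root y with |y| ≤ 4.
  x = 0: f_y(0, y) = 6*y**2 - 14*y + 10; no integer root y with |y| ≤ 4.
  x = 1: f_y(1, y) = 6*y**2 - 10*y + 4; vanishes at y ∈ {1}. (1, 1): f_x = 0, f = 0 — SINGULAR.
  x = 2: f_y(2, y) = 6*y**2 - 6*y + 2; no integer root y with |y| ≤ 4.
  x = 3: f_y(3, y) = 6*y**2 - 2*y + 4; no integer root y with |y| ≤ 4.
  x = 4: f_y(4, y) = 6*y**2 + 2*y + 10; no integer root y with |y| ≤ 4.
Only singular point on the grid: (1, 1).
Classify: substitute x = 1 + u, y = 1 + v and expand: f = -u**3 + 2*u**2*v - u**2 + 2*u*v**2 + 2*v**3 + v**2.
No constant or linear terms (consistent with a singular point). Quadratic part: -u**2 + v**2. Cubic part: -u**3 + 2*u**2*v + 2*u*v**2 + 2*v**3.
The quadratic part v**2 - u**2 = (v − u)(v + u) splits into two distinct linear factors, so there are two distinct tangent lines y − 1 = ±(x − 1) — this is a node (ordinary double point).
Classification: node.


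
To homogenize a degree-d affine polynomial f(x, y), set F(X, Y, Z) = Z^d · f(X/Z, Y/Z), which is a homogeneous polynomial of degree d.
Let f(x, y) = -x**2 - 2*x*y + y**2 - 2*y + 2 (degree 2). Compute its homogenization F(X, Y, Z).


F(X, Y, Z) = -X**2 - 2*X*Y + Y**2 - 2*Y*Z + 2*Z**2

deg(f) = 2.
Substitute x = X/Z, y = Y/Z into f, then multiply by Z^2.
  monomial -1·x^2·y^0 ↦ -1·X^2·Y^0·Z^0.
  monomial -2·x^1·y^1 ↦ -2·X^1·Y^1·Z^0.
  monomial 1·x^0·y^2 ↦ 1·X^0·Y^2·Z^0.
  monomial -2·x^0·y^1 ↦ -2·X^0·Y^1·Z^1.
  monomial 2·x^0·y^0 ↦ 2·X^0·Y^0·Z^2.
Collecting: F(X, Y, Z) = -X**2 - 2*X*Y + Y**2 - 2*Y*Z + 2*Z**2.


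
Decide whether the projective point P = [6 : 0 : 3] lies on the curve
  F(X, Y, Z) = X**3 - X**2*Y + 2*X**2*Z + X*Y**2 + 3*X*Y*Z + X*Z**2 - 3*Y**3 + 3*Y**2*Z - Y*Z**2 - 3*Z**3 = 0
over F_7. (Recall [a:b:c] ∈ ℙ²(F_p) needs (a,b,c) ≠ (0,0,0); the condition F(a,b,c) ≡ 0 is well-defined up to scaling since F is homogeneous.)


F(6,0,3) ≡ 6 (mod 7); P is NOT on the curve.

Evaluate F(6, 0, 3) term-by-term (mod 7).
  X**3 ↦ 1·216·1·1 = 216
  -X**2*Y ↦ -1·36·0·1 = 0
  2*X**2*Z ↦ 2·36·1·3 = 216
  X*Y**2 ↦ 1·6·0·1 = 0
  3*X*Y*Z ↦ 3·6·0·3 = 0
  X*Z**2 ↦ 1·6·1·9 = 54
  -3*Y**3 ↦ -3·1·0·1 = 0
  3*Y**2*Z ↦ 3·1·0·3 = 0
  -Y*Z**2 ↦ -1·1·0·9 = 0
  -3*Z**3 ↦ -3·1·1·27 = -81
Sum: F(6, 0, 3) = (216) + (0) + (216) + (0) + (0) + (54) + (0) + (0) + (0) + (-81) = 405.
Reducing mod 7: 405 ≡ 6 (mod 7).
Since F(a, b, c) ≡ 6 ≠ 0 (mod 7), P does NOT lie on the curve.


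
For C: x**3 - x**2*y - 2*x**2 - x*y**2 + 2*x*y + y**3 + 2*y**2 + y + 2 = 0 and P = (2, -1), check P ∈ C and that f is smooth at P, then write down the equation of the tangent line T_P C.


Tangent line at P: 5*x + 4*y - 6 = 0.

Step 1: f(2, -1) = 0, so P lies on C.
Step 2: partial derivatives
  f_x(x, y) = 3*x**2 - 2*x*y - 4*x - y**2 + 2*y, f_y(x, y) = -x**2 - 2*x*y + 2*x + 3*y**2 + 4*y + 1.
  f_x(P) = 5, f_y(P) = 4 (gradient nonzero, so P is smooth).
Step 3: tangent line at P: 5·(x − 2) + 4·(y − -1) = 0.
Expanding: 5*x + 4*y - 6 = 0.


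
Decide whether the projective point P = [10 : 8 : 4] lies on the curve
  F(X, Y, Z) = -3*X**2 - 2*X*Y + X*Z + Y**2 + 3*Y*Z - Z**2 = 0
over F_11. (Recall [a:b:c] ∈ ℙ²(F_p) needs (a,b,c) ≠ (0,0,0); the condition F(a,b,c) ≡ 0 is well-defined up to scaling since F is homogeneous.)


F(10,8,4) ≡ 10 (mod 11); P is NOT on the curve.

Evaluate F(10, 8, 4) term-by-term (mod 11).
  -3*X**2 ↦ -3·100·1·1 = -300
  -2*X*Y ↦ -2·10·8·1 = -160
  X*Z ↦ 1·10·1·4 = 40
  Y**2 ↦ 1·1·64·1 = 64
  3*Y*Z ↦ 3·1·8·4 = 96
  -Z**2 ↦ -1·1·1·16 = -16
Sum: F(10, 8, 4) = (-300) + (-160) + (40) + (64) + (96) + (-16) = -276.
Reducing mod 11: -276 ≡ 10 (mod 11).
Since F(a, b, c) ≡ 10 ≠ 0 (mod 11), P does NOT lie on the curve.


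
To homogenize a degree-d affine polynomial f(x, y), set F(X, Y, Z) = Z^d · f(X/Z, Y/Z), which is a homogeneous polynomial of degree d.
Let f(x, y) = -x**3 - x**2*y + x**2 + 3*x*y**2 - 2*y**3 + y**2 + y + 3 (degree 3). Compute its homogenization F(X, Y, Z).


F(X, Y, Z) = -X**3 - X**2*Y + X**2*Z + 3*X*Y**2 - 2*Y**3 + Y**2*Z + Y*Z**2 + 3*Z**3

deg(f) = 3.
Substitute x = X/Z, y = Y/Z into f, then multiply by Z^3.
  monomial -1·x^3·y^0 ↦ -1·X^3·Y^0·Z^0.
  monomial -1·x^2·y^1 ↦ -1·X^2·Y^1·Z^0.
  monomial 1·x^2·y^0 ↦ 1·X^2·Y^0·Z^1.
  monomial 3·x^1·y^2 ↦ 3·X^1·Y^2·Z^0.
  monomial -2·x^0·y^3 ↦ -2·X^0·Y^3·Z^0.
  monomial 1·x^0·y^2 ↦ 1·X^0·Y^2·Z^1.
  monomial 1·x^0·y^1 ↦ 1·X^0·Y^1·Z^2.
  monomial 3·x^0·y^0 ↦ 3·X^0·Y^0·Z^3.
Collecting: F(X, Y, Z) = -X**3 - X**2*Y + X**2*Z + 3*X*Y**2 - 2*Y**3 + Y**2*Z + Y*Z**2 + 3*Z**3.


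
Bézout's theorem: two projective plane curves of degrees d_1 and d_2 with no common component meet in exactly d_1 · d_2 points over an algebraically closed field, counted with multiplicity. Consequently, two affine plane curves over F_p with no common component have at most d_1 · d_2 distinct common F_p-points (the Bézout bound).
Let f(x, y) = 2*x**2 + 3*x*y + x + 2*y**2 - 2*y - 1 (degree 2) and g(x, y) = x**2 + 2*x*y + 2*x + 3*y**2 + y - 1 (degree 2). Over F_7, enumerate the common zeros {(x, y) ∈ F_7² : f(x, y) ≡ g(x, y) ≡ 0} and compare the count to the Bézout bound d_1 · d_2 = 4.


Common zeros: ∅; count = 0; Bézout bound = 4.

deg(f) = 2, deg(g) = 2, so Bézout bound = 4.
Scan x ∈ F_7. For each x, list the y ∈ F_7 with f(x, y) ≡ 0 and those with g(x, y) ≡ 0 (mod 7); the common zeros in that column are the intersection.
  x = 0: f ≡ 0 at y ∈ ∅; g ≡ 0 at y ∈ ∅; common: ∅.
  x = 1: f ≡ 0 at y ∈ ∅; g ≡ 0 at y ∈ ∅; common: ∅.
  x = 2: f ≡ 0 at y ∈ {6}; g ≡ 0 at y ∈ {0, 3}; common: ∅.
  x = 3: f ≡ 0 at y ∈ {2, 5}; g ≡ 0 at y ∈ {0}; common: ∅.
  x = 4: f ≡ 0 at y ∈ {0, 2}; g ≡ 0 at y ∈ {1, 3}; common: ∅.
  x = 5: f ≡ 0 at y ∈ ∅; g ≡ 0 at y ∈ {4}; common: ∅.
  x = 6: f ≡ 0 at y ∈ {0, 6}; g ≡ 0 at y ∈ {1, 4}; common: ∅.
Collecting: common zeros = ∅, so the count is 0.
Comparison with the Bézout bound: 0 ≤ 4 = deg(f)·deg(g), as expected for curves with no common component (the affine F_7-count falls short of the bound because intersections may lie at infinity, over extension fields, or carry multiplicity).


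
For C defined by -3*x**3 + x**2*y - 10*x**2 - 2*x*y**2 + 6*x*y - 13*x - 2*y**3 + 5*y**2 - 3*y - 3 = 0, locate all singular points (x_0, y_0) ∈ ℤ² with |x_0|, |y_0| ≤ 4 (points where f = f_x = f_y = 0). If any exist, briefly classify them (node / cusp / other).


Singular points: {(-1, 1)}; classification: cusp.

Compute partial derivatives:
  f_x = -9*x**2 + 2*x*y - 20*x - 2*y**2 + 6*y - 13.
  f_y = x**2 - 4*x*y + 6*x - 6*y**2 + 10*y - 3.
Scan x_0 ∈ {−4, ..., 4}. For each x_0, f_y(x_0, y) is a polynomial in y; find its integer roots y ∈ {−4, ..., 4}, then test f_x and f at those candidates.
  x = -4: f_y(-4, y) = -6*y**2 + 26*y - 11; no integer root y with |y| ≤ 4.
  x = -3: f_y(-3, y) = -6*y**2 + 22*y - 12; vanishes at y ∈ {3}. (-3, 3): f_x = -52 ≠ 0.
  x = -2: f_y(-2, y) = -6*y**2 + 18*y - 11; no integer root y with |y| ≤ 4.
  x = -1: f_y(-1, y) = -6*y**2 + 14*y - 8; vanishes at y ∈ {1}. (-1, 1): f_x = 0, f = 0 — SINGULAR.
  x = 0: f_y(0, y) = -6*y**2 + 10*y - 3; no integer root y with |y| ≤ 4.
  x = 1: f_y(1, y) = -6*y**2 + 6*y + 4; no integer root y with |y| ≤ 4.
  x = 2: f_y(2, y) = -6*y**2 + 2*y + 13; no integer root y with |y| ≤ 4.
  x = 3: f_y(3, y) = -6*y**2 - 2*y + 24; no integer root y with |y| ≤ 4.
  x = 4: f_y(4, y) = -6*y**2 - 6*y + 37; no integer root y with |y| ≤ 4.
Only singular point on the grid: (-1, 1).
Classify: substitute x = -1 + u, y = 1 + v and expand: f = -3*u**3 + u**2*v - 2*u*v**2 - 2*v**3 + v**2.
No constant or linear terms (consistent with a singular point). Quadratic part: v**2. Cubic part: -3*u**3 + u**2*v - 2*u*v**2 - 2*v**3.
The quadratic part v**2 is a perfect square, so there is a single (double) tangent line v = 0, i.e. y = 1. Restricting the cubic part to that line (v = 0) leaves -3*u**3 ≠ 0, so f is not divisible by v and the branch is v² ≈ 3*u**3 to lowest order — this is a cusp.
Classification: cusp.


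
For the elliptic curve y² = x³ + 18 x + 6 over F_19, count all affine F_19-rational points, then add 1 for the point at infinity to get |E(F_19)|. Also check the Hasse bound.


Affine points = {(0, 5), (0, 14), (1, 5), (1, 14), (3, 7), (3, 12), (4, 3), (4, 16), (6, 8), (6, 11), (7, 0), (8, 4), (8, 15), (9, 2), (9, 17), (13, 9), (13, 10), (14, 0), (16, 1), (16, 18), (17, 0), (18, 5), (18, 14)}; affine count = 23; |E(F_19)| = 24.

Discriminant check: Δ ∝ 4a³ + 27b² = 4·18³ + 27·6² = 4·5832 + 27·36 ≡ 18 (mod 19). Nonzero ⇒ E is nonsingular.
For each x ∈ F_19, compute rhs = x³ + 18·x + 6 mod 19, then count y ∈ F_19 with y² ≡ rhs.
  x = 0: rhs = 6, matching y values: 5, 14 (2 points).
  x = 1: rhs = 6, matching y values: 5, 14 (2 points).
  x = 2: rhs = 12, matching y values: none (0 points).
  x = 3: rhs = 11, matching y values: 7, 12 (2 points).
  x = 4: rhs = 9, matching y values: 3, 16 (2 points).
  x = 5: rhs = 12, matching y values: none (0 points).
  x = 6: rhs = 7, matching y values: 8, 11 (2 points).
  x = 7: rhs = 0, matching y values: 0 (1 points).
  x = 8: rhs = 16, matching y values: 4, 15 (2 points).
  x = 9: rhs = 4, matching y values: 2, 17 (2 points).
  x = 10: rhs = 8, matching y values: none (0 points).
  x = 11: rhs = 15, matching y values: none (0 points).
  x = 12: rhs = 12, matching y values: none (0 points).
  x = 13: rhs = 5, matching y values: 9, 10 (2 points).
  x = 14: rhs = 0, matching y values: 0 (1 points).
  x = 15: rhs = 3, matching y values: none (0 points).
  x = 16: rhs = 1, matching y values: 1, 18 (2 points).
  x = 17: rhs = 0, matching y values: 0 (1 points).
  x = 18: rhs = 6, matching y values: 5, 14 (2 points).
Total affine count: 23.
Full point count |E(F_19)| = 23 + 1 = 24.
Hasse bound: |24 − (19+1)| = |4| = 4 ≤ 2√19 ≈ 8.7178 ✓.


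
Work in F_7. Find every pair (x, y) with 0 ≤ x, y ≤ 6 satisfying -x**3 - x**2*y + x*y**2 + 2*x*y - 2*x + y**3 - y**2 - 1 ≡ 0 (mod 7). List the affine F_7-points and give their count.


Affine F_7-points: {(1, 5), (3, 5), (4, 1), (4, 4), (4, 6), (5, 5)}; count = 6.

For each of the 49 pairs (x, y) ∈ F_7², evaluate f(x, y) mod 7. Record the zeros.
  x = 0: [0↦6, 1↦6, 2↦3, 3↦3, 4↦5, 5↦1, 6↦4]  zeros at y ∈ ∅
  x = 1: [0↦3, 1↦5, 2↦6, 3↦5, 4↦1, 5↦0, 6↦1]  zeros at y ∈ {5}
  x = 2: [0↦1, 1↦3, 2↦6, 3↦2, 4↦4, 5↦4, 6↦1]  zeros at y ∈ ∅
  x = 3: [0↦1, 1↦1, 2↦4, 3↦2, 4↦1, 5↦0, 6↦5]  zeros at y ∈ {5}
  x = 4: [0↦4, 1↦0, 2↦1, 3↦6, 4↦0, 5↦3, 6↦0]  zeros at y ∈ {1, 4, 6}
  x = 5: [0↦4, 1↦1, 2↦5, 3↦1, 4↦2, 5↦0, 6↦1]  zeros at y ∈ {5}
  x = 6: [0↦2, 1↦5, 2↦3, 3↦2, 4↦1, 5↦6, 6↦2]  zeros at y ∈ ∅
Collecting zeros: affine points = {(1, 5), (3, 5), (4, 1), (4, 4), (4, 6), (5, 5)}.
Total count |C(F_7)_aff| = 6.


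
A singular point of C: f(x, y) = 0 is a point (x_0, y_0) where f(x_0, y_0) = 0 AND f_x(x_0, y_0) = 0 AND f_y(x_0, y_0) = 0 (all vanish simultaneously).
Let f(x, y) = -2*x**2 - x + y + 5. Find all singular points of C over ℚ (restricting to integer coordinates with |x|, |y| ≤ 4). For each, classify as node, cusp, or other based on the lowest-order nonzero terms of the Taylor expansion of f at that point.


No singular points in the scanned grid; C is smooth there.

Compute partial derivatives:
  f_x = -4*x - 1.
  f_y = 1.
f_y = 1 is a nonzero constant, so f_y never vanishes: no point (x, y) can satisfy f = f_x = f_y = 0. In particular no (x, y) ∈ {−4, ..., 4}² is singular; the curve is smooth.


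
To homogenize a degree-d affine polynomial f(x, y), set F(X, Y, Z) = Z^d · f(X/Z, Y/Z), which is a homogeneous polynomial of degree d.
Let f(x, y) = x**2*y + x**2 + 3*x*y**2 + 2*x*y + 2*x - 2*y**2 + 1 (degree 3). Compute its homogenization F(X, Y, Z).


F(X, Y, Z) = X**2*Y + X**2*Z + 3*X*Y**2 + 2*X*Y*Z + 2*X*Z**2 - 2*Y**2*Z + Z**3

deg(f) = 3.
Substitute x = X/Z, y = Y/Z into f, then multiply by Z^3.
  monomial 1·x^2·y^1 ↦ 1·X^2·Y^1·Z^0.
  monomial 1·x^2·y^0 ↦ 1·X^2·Y^0·Z^1.
  monomial 3·x^1·y^2 ↦ 3·X^1·Y^2·Z^0.
  monomial 2·x^1·y^1 ↦ 2·X^1·Y^1·Z^1.
  monomial 2·x^1·y^0 ↦ 2·X^1·Y^0·Z^2.
  monomial -2·x^0·y^2 ↦ -2·X^0·Y^2·Z^1.
  monomial 1·x^0·y^0 ↦ 1·X^0·Y^0·Z^3.
Collecting: F(X, Y, Z) = X**2*Y + X**2*Z + 3*X*Y**2 + 2*X*Y*Z + 2*X*Z**2 - 2*Y**2*Z + Z**3.


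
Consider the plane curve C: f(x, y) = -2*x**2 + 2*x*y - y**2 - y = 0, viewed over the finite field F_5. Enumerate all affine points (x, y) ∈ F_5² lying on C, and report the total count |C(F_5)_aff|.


Affine F_5-points: {(0, 0), (0, 4), (4, 3), (4, 4)}; count = 4.

For each of the 25 pairs (x, y) ∈ F_5², evaluate f(x, y) mod 5. Record the zeros.
  x = 0: [0↦0, 1↦3, 2↦4, 3↦3, 4↦0]  zeros at y ∈ {0, 4}
  x = 1: [0↦3, 1↦3, 2↦1, 3↦2, 4↦1]  zeros at y ∈ ∅
  x = 2: [0↦2, 1↦4, 2↦4, 3↦2, 4↦3]  zeros at y ∈ ∅
  x = 3: [0↦2, 1↦1, 2↦3, 3↦3, 4↦1]  zeros at y ∈ ∅
  x = 4: [0↦3, 1↦4, 2↦3, 3↦0, 4↦0]  zeros at y ∈ {3, 4}
Collecting zeros: affine points = {(0, 0), (0, 4), (4, 3), (4, 4)}.
Total count |C(F_5)_aff| = 4.


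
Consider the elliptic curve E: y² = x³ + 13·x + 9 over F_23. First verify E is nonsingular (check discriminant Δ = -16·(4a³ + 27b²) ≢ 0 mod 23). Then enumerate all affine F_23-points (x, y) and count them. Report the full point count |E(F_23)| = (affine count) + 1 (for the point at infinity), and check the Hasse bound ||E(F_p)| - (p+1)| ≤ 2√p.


Affine points = {(0, 3), (0, 20), (1, 0), (3, 11), (3, 12), (6, 2), (6, 21), (7, 11), (7, 12), (8, 2), (8, 21), (9, 2), (9, 21), (10, 9), (10, 14), (13, 11), (13, 12), (16, 9), (16, 14), (18, 7), (18, 16), (19, 10), (19, 13), (20, 9), (20, 14), (22, 8), (22, 15)}; affine count = 27; |E(F_23)| = 28.

Discriminant check: Δ ∝ 4a³ + 27b² = 4·13³ + 27·9² = 4·2197 + 27·81 ≡ 4 (mod 23). Nonzero ⇒ E is nonsingular.
For each x ∈ F_23, compute rhs = x³ + 13·x + 9 mod 23, then count y ∈ F_23 with y² ≡ rhs.
  x = 0: rhs = 9, matching y values: 3, 20 (2 points).
  x = 1: rhs = 0, matching y values: 0 (1 points).
  x = 2: rhs = 20, matching y values: none (0 points).
  x = 3: rhs = 6, matching y values: 11, 12 (2 points).
  x = 4: rhs = 10, matching y values: none (0 points).
  x = 5: rhs = 15, matching y values: none (0 points).
  x = 6: rhs = 4, matching y values: 2, 21 (2 points).
  x = 7: rhs = 6, matching y values: 11, 12 (2 points).
  x = 8: rhs = 4, matching y values: 2, 21 (2 points).
  x = 9: rhs = 4, matching y values: 2, 21 (2 points).
  x = 10: rhs = 12, matching y values: 9, 14 (2 points).
  x = 11: rhs = 11, matching y values: none (0 points).
  x = 12: rhs = 7, matching y values: none (0 points).
  x = 13: rhs = 6, matching y values: 11, 12 (2 points).
  x = 14: rhs = 14, matching y values: none (0 points).
  x = 15: rhs = 14, matching y values: none (0 points).
  x = 16: rhs = 12, matching y values: 9, 14 (2 points).
  x = 17: rhs = 14, matching y values: none (0 points).
  x = 18: rhs = 3, matching y values: 7, 16 (2 points).
  x = 19: rhs = 8, matching y values: 10, 13 (2 points).
  x = 20: rhs = 12, matching y values: 9, 14 (2 points).
  x = 21: rhs = 21, matching y values: none (0 points).
  x = 22: rhs = 18, matching y values: 8, 15 (2 points).
Total affine count: 27.
Full point count |E(F_23)| = 27 + 1 = 28.
Hasse bound: |28 − (23+1)| = |4| = 4 ≤ 2√23 ≈ 9.5917 ✓.


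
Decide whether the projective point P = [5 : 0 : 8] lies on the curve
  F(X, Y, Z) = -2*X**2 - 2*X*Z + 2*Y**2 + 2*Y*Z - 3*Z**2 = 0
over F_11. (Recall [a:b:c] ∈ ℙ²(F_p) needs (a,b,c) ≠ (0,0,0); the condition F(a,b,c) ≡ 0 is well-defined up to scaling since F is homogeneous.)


F(5,0,8) ≡ 8 (mod 11); P is NOT on the curve.

Evaluate F(5, 0, 8) term-by-term (mod 11).
  -2*X**2 ↦ -2·25·1·1 = -50
  -2*X*Z ↦ -2·5·1·8 = -80
  2*Y**2 ↦ 2·1·0·1 = 0
  2*Y*Z ↦ 2·1·0·8 = 0
  -3*Z**2 ↦ -3·1·1·64 = -192
Sum: F(5, 0, 8) = (-50) + (-80) + (0) + (0) + (-192) = -322.
Reducing mod 11: -322 ≡ 8 (mod 11).
Since F(a, b, c) ≡ 8 ≠ 0 (mod 11), P does NOT lie on the curve.


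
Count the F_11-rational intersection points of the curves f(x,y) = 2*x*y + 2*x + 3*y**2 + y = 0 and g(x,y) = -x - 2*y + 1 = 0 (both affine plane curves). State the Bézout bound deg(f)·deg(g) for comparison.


Common zeros: {(5, 9), (10, 1)}; count = 2; Bézout bound = 2.

deg(f) = 2, deg(g) = 1, so Bézout bound = 2.
Scan x ∈ F_11. For each x, list the y ∈ F_11 with f(x, y) ≡ 0 and those with g(x, y) ≡ 0 (mod 11); the common zeros in that column are the intersection.
  x = 0: f ≡ 0 at y ∈ {0, 7}; g ≡ 0 at y ∈ {6}; common: ∅.
  x = 1: f ≡ 0 at y ∈ ∅; g ≡ 0 at y ∈ {0}; common: ∅.
  x = 2: f ≡ 0 at y ∈ ∅; g ≡ 0 at y ∈ {5}; common: ∅.
  x = 3: f ≡ 0 at y ∈ ∅; g ≡ 0 at y ∈ {10}; common: ∅.
  x = 4: f ≡ 0 at y ∈ ∅; g ≡ 0 at y ∈ {4}; common: ∅.
  x = 5: f ≡ 0 at y ∈ {2, 9}; g ≡ 0 at y ∈ {9}; common: {9}.
  x = 6: f ≡ 0 at y ∈ {6, 8}; g ≡ 0 at y ∈ {3}; common: ∅.
  x = 7: f ≡ 0 at y ∈ ∅; g ≡ 0 at y ∈ {8}; common: ∅.
  x = 8: f ≡ 0 at y ∈ {4, 5}; g ≡ 0 at y ∈ {2}; common: ∅.
  x = 9: f ≡ 0 at y ∈ ∅; g ≡ 0 at y ∈ {7}; common: ∅.
  x = 10: f ≡ 0 at y ∈ {1, 3}; g ≡ 0 at y ∈ {1}; common: {1}.
Collecting: common zeros = {(5, 9), (10, 1)}, so the count is 2.
Comparison with the Bézout bound: 2 ≤ 2 = deg(f)·deg(g), as expected for curves with no common component (the bound is attained).


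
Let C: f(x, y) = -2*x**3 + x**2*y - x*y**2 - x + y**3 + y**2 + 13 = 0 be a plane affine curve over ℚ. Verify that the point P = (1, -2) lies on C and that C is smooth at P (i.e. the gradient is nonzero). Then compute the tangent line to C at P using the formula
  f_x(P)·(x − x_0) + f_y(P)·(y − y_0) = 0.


Tangent line at P: -15*x + 13*y + 41 = 0.

Step 1: f(1, -2) = 0, so P lies on C.
Step 2: partial derivatives
  f_x(x, y) = -6*x**2 + 2*x*y - y**2 - 1, f_y(x, y) = x**2 - 2*x*y + 3*y**2 + 2*y.
  f_x(P) = -15, f_y(P) = 13 (gradient nonzero, so P is smooth).
Step 3: tangent line at P: -15·(x − 1) + 13·(y − -2) = 0.
Expanding: -15*x + 13*y + 41 = 0.


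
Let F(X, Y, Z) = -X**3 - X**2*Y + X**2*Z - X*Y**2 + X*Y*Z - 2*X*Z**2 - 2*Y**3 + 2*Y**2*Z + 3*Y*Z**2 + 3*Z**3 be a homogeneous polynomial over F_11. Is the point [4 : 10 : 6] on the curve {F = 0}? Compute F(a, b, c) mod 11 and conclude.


F(4,10,6) ≡ 0 (mod 11); P is on the curve.

Evaluate F(4, 10, 6) term-by-term (mod 11).
  -X**3 ↦ -1·64·1·1 = -64
  -X**2*Y ↦ -1·16·10·1 = -160
  X**2*Z ↦ 1·16·1·6 = 96
  -X*Y**2 ↦ -1·4·100·1 = -400
  X*Y*Z ↦ 1·4·10·6 = 240
  -2*X*Z**2 ↦ -2·4·1·36 = -288
  -2*Y**3 ↦ -2·1·1000·1 = -2000
  2*Y**2*Z ↦ 2·1·100·6 = 1200
  3*Y*Z**2 ↦ 3·1·10·36 = 1080
  3*Z**3 ↦ 3·1·1·216 = 648
Sum: F(4, 10, 6) = (-64) + (-160) + (96) + (-400) + (240) + (-288) + (-2000) + (1200) + (1080) + (648) = 352.
Reducing mod 11: 352 ≡ 0 (mod 11).
Since F(a, b, c) ≡ 0 (mod 11), P lies on the curve.


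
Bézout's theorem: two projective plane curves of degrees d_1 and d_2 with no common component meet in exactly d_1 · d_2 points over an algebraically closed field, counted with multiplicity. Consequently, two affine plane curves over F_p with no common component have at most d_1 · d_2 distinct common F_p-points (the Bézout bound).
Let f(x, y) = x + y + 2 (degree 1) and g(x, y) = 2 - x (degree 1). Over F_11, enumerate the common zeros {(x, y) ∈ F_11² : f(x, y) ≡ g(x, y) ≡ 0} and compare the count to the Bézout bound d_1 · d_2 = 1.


Common zeros: {(2, 7)}; count = 1; Bézout bound = 1.

deg(f) = 1, deg(g) = 1, so Bézout bound = 1.
Scan x ∈ F_11. For each x, list the y ∈ F_11 with f(x, y) ≡ 0 and those with g(x, y) ≡ 0 (mod 11); the common zeros in that column are the intersection.
  x = 0: f ≡ 0 at y ∈ {9}; g ≡ 0 at y ∈ ∅; common: ∅.
  x = 1: f ≡ 0 at y ∈ {8}; g ≡ 0 at y ∈ ∅; common: ∅.
  x = 2: f ≡ 0 at y ∈ {7}; g ≡ 0 at y ∈ {0, 1, 2, 3, 4, 5, 6, 7, 8, 9, 10}; common: {7}.
  x = 3: f ≡ 0 at y ∈ {6}; g ≡ 0 at y ∈ ∅; common: ∅.
  x = 4: f ≡ 0 at y ∈ {5}; g ≡ 0 at y ∈ ∅; common: ∅.
  x = 5: f ≡ 0 at y ∈ {4}; g ≡ 0 at y ∈ ∅; common: ∅.
  x = 6: f ≡ 0 at y ∈ {3}; g ≡ 0 at y ∈ ∅; common: ∅.
  x = 7: f ≡ 0 at y ∈ {2}; g ≡ 0 at y ∈ ∅; common: ∅.
  x = 8: f ≡ 0 at y ∈ {1}; g ≡ 0 at y ∈ ∅; common: ∅.
  x = 9: f ≡ 0 at y ∈ {0}; g ≡ 0 at y ∈ ∅; common: ∅.
  x = 10: f ≡ 0 at y ∈ {10}; g ≡ 0 at y ∈ ∅; common: ∅.
Collecting: common zeros = {(2, 7)}, so the count is 1.
Comparison with the Bézout bound: 1 ≤ 1 = deg(f)·deg(g), as expected for curves with no common component (the bound is attained).


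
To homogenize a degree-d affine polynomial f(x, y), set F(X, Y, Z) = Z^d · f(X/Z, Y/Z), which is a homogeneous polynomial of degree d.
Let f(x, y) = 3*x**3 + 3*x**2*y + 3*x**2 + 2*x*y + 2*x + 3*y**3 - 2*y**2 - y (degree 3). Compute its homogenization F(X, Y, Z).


F(X, Y, Z) = 3*X**3 + 3*X**2*Y + 3*X**2*Z + 2*X*Y*Z + 2*X*Z**2 + 3*Y**3 - 2*Y**2*Z - Y*Z**2

deg(f) = 3.
Substitute x = X/Z, y = Y/Z into f, then multiply by Z^3.
  monomial 3·x^3·y^0 ↦ 3·X^3·Y^0·Z^0.
  monomial 3·x^2·y^1 ↦ 3·X^2·Y^1·Z^0.
  monomial 3·x^2·y^0 ↦ 3·X^2·Y^0·Z^1.
  monomial 2·x^1·y^1 ↦ 2·X^1·Y^1·Z^1.
  monomial 2·x^1·y^0 ↦ 2·X^1·Y^0·Z^2.
  monomial 3·x^0·y^3 ↦ 3·X^0·Y^3·Z^0.
  monomial -2·x^0·y^2 ↦ -2·X^0·Y^2·Z^1.
  monomial -1·x^0·y^1 ↦ -1·X^0·Y^1·Z^2.
Collecting: F(X, Y, Z) = 3*X**3 + 3*X**2*Y + 3*X**2*Z + 2*X*Y*Z + 2*X*Z**2 + 3*Y**3 - 2*Y**2*Z - Y*Z**2.


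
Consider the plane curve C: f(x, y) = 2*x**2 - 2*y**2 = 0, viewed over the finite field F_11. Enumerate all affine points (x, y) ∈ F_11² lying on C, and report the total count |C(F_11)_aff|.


Affine F_11-points: {(0, 0), (1, 1), (1, 10), (2, 2), (2, 9), (3, 3), (3, 8), (4, 4), (4, 7), (5, 5), (5, 6), (6, 5), (6, 6), (7, 4), (7, 7), (8, 3), (8, 8), (9, 2), (9, 9), (10, 1), (10, 10)}; count = 21.

For each of the 121 pairs (x, y) ∈ F_11², evaluate f(x, y) mod 11. Record the zeros.
  x = 0: [0↦0, 1↦9, 2↦3, 3↦4, 4↦1, 5↦5, 6↦5, 7↦1, 8↦4, 9↦3, 10↦9]  zeros at y ∈ {0}
  x = 1: [0↦2, 1↦0, 2↦5, 3↦6, 4↦3, 5↦7, 6↦7, 7↦3, 8↦6, 9↦5, 10↦0]  zeros at y ∈ {1, 10}
  x = 2: [0↦8, 1↦6, 2↦0, 3↦1, 4↦9, 5↦2, 6↦2, 7↦9, 8↦1, 9↦0, 10↦6]  zeros at y ∈ {2, 9}
  x = 3: [0↦7, 1↦5, 2↦10, 3↦0, 4↦8, 5↦1, 6↦1, 7↦8, 8↦0, 9↦10, 10↦5]  zeros at y ∈ {3, 8}
  x = 4: [0↦10, 1↦8, 2↦2, 3↦3, 4↦0, 5↦4, 6↦4, 7↦0, 8↦3, 9↦2, 10↦8]  zeros at y ∈ {4, 7}
  x = 5: [0↦6, 1↦4, 2↦9, 3↦10, 4↦7, 5↦0, 6↦0, 7↦7, 8↦10, 9↦9, 10↦4]  zeros at y ∈ {5, 6}
  x = 6: [0↦6, 1↦4, 2↦9, 3↦10, 4↦7, 5↦0, 6↦0, 7↦7, 8↦10, 9↦9, 10↦4]  zeros at y ∈ {5, 6}
  x = 7: [0↦10, 1↦8, 2↦2, 3↦3, 4↦0, 5↦4, 6↦4, 7↦0, 8↦3, 9↦2, 10↦8]  zeros at y ∈ {4, 7}
  x = 8: [0↦7, 1↦5, 2↦10, 3↦0, 4↦8, 5↦1, 6↦1, 7↦8, 8↦0, 9↦10, 10↦5]  zeros at y ∈ {3, 8}
  x = 9: [0↦8, 1↦6, 2↦0, 3↦1, 4↦9, 5↦2, 6↦2, 7↦9, 8↦1, 9↦0, 10↦6]  zeros at y ∈ {2, 9}
  x = 10: [0↦2, 1↦0, 2↦5, 3↦6, 4↦3, 5↦7, 6↦7, 7↦3, 8↦6, 9↦5, 10↦0]  zeros at y ∈ {1, 10}
Collecting zeros: affine points = {(0, 0), (1, 1), (1, 10), (2, 2), (2, 9), (3, 3), (3, 8), (4, 4), (4, 7), (5, 5), (5, 6), (6, 5), (6, 6), (7, 4), (7, 7), (8, 3), (8, 8), (9, 2), (9, 9), (10, 1), (10, 10)}.
Total count |C(F_11)_aff| = 21.
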